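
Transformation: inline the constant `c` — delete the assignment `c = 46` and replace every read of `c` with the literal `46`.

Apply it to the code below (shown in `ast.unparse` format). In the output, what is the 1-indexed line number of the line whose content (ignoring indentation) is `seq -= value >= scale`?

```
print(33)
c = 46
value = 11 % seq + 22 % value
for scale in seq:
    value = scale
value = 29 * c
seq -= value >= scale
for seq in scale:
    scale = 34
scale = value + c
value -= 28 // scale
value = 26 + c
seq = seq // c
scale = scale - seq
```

Transformed code:
print(33)
value = 11 % seq + 22 % value
for scale in seq:
    value = scale
value = 29 * 46
seq -= value >= scale
for seq in scale:
    scale = 34
scale = value + 46
value -= 28 // scale
value = 26 + 46
seq = seq // 46
scale = scale - seq

6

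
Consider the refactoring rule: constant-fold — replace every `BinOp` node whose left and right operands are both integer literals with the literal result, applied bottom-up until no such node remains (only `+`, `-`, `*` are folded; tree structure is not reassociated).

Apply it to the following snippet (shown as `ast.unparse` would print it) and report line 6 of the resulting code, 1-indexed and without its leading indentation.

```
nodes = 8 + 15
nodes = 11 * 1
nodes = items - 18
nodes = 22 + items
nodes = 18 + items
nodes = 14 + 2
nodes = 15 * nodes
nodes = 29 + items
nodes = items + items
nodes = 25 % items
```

nodes = 16

Transformed code:
nodes = 23
nodes = 11
nodes = items - 18
nodes = 22 + items
nodes = 18 + items
nodes = 16
nodes = 15 * nodes
nodes = 29 + items
nodes = items + items
nodes = 25 % items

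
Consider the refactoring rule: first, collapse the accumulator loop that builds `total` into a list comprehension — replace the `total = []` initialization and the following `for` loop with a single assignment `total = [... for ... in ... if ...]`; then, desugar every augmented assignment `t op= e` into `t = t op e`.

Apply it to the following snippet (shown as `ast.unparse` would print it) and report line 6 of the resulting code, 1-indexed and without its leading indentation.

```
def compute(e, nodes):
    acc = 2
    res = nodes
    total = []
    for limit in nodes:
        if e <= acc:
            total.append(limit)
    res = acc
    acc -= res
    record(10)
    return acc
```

Transformed code:
def compute(e, nodes):
    acc = 2
    res = nodes
    total = [limit for limit in nodes if e <= acc]
    res = acc
    acc = acc - res
    record(10)
    return acc

acc = acc - res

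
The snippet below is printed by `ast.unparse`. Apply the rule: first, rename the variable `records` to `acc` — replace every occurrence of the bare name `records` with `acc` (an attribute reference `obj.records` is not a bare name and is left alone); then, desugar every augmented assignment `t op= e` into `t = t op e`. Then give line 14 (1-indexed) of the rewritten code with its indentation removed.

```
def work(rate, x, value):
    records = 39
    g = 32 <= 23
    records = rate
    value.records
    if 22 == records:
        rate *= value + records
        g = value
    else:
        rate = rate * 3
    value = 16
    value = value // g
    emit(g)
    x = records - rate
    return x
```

Transformed code:
def work(rate, x, value):
    acc = 39
    g = 32 <= 23
    acc = rate
    value.records
    if 22 == acc:
        rate = rate * (value + acc)
        g = value
    else:
        rate = rate * 3
    value = 16
    value = value // g
    emit(g)
    x = acc - rate
    return x

x = acc - rate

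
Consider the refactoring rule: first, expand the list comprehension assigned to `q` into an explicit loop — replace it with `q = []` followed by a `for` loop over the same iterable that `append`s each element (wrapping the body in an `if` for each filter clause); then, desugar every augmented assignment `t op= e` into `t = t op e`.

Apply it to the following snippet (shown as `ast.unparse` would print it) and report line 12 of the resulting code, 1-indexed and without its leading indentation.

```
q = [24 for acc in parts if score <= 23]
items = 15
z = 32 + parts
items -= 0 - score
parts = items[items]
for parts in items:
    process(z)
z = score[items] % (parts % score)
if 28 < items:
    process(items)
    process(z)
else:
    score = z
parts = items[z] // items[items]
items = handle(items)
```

if 28 < items:

Transformed code:
q = []
for acc in parts:
    if score <= 23:
        q.append(24)
items = 15
z = 32 + parts
items = items - (0 - score)
parts = items[items]
for parts in items:
    process(z)
z = score[items] % (parts % score)
if 28 < items:
    process(items)
    process(z)
else:
    score = z
parts = items[z] // items[items]
items = handle(items)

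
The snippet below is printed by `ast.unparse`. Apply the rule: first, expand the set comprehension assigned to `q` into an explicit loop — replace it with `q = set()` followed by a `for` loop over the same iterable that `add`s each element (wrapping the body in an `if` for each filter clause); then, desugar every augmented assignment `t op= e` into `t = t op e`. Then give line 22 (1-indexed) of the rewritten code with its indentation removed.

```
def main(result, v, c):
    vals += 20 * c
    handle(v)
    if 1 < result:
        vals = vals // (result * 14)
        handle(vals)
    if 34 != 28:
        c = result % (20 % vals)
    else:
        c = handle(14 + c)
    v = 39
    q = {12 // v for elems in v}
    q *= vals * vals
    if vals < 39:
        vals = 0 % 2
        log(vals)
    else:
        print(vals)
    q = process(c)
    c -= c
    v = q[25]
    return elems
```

Transformed code:
def main(result, v, c):
    vals = vals + 20 * c
    handle(v)
    if 1 < result:
        vals = vals // (result * 14)
        handle(vals)
    if 34 != 28:
        c = result % (20 % vals)
    else:
        c = handle(14 + c)
    v = 39
    q = set()
    for elems in v:
        q.add(12 // v)
    q = q * (vals * vals)
    if vals < 39:
        vals = 0 % 2
        log(vals)
    else:
        print(vals)
    q = process(c)
    c = c - c
    v = q[25]
    return elems

c = c - c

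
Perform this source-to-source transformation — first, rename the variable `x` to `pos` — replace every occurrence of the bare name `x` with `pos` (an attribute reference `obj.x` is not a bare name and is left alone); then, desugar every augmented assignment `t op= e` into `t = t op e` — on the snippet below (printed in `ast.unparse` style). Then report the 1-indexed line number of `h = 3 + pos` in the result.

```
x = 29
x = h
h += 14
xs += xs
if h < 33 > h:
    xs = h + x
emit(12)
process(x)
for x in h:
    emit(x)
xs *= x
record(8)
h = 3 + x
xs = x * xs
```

13

Transformed code:
pos = 29
pos = h
h = h + 14
xs = xs + xs
if h < 33 > h:
    xs = h + pos
emit(12)
process(pos)
for pos in h:
    emit(pos)
xs = xs * pos
record(8)
h = 3 + pos
xs = pos * xs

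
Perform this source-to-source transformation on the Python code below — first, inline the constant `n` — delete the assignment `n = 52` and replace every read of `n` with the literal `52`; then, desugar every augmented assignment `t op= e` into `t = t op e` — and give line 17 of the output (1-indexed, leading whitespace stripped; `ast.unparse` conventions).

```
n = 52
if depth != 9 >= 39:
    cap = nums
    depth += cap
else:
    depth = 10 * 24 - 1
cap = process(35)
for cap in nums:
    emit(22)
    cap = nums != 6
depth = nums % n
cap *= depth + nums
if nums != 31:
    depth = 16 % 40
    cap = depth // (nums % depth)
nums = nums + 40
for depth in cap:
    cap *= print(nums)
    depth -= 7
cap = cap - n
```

Transformed code:
if depth != 9 >= 39:
    cap = nums
    depth = depth + cap
else:
    depth = 10 * 24 - 1
cap = process(35)
for cap in nums:
    emit(22)
    cap = nums != 6
depth = nums % 52
cap = cap * (depth + nums)
if nums != 31:
    depth = 16 % 40
    cap = depth // (nums % depth)
nums = nums + 40
for depth in cap:
    cap = cap * print(nums)
    depth = depth - 7
cap = cap - 52

cap = cap * print(nums)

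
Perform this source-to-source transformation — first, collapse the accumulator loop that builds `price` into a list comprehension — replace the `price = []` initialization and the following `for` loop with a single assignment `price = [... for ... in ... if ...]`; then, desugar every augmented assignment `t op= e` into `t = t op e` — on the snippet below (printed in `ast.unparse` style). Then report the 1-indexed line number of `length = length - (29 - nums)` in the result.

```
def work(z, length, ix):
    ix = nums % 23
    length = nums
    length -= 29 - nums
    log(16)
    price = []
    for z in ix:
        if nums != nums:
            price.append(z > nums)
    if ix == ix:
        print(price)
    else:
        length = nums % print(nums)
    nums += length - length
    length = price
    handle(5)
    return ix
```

Transformed code:
def work(z, length, ix):
    ix = nums % 23
    length = nums
    length = length - (29 - nums)
    log(16)
    price = [z > nums for z in ix if nums != nums]
    if ix == ix:
        print(price)
    else:
        length = nums % print(nums)
    nums = nums + (length - length)
    length = price
    handle(5)
    return ix

4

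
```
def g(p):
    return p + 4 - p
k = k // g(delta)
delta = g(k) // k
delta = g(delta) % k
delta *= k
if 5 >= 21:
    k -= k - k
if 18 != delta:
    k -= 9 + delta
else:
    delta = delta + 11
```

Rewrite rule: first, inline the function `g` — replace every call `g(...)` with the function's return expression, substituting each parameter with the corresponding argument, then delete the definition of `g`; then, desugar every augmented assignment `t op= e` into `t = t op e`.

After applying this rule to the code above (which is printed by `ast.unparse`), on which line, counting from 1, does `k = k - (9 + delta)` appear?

8

Transformed code:
k = k // (delta + 4 - delta)
delta = (k + 4 - k) // k
delta = (delta + 4 - delta) % k
delta = delta * k
if 5 >= 21:
    k = k - (k - k)
if 18 != delta:
    k = k - (9 + delta)
else:
    delta = delta + 11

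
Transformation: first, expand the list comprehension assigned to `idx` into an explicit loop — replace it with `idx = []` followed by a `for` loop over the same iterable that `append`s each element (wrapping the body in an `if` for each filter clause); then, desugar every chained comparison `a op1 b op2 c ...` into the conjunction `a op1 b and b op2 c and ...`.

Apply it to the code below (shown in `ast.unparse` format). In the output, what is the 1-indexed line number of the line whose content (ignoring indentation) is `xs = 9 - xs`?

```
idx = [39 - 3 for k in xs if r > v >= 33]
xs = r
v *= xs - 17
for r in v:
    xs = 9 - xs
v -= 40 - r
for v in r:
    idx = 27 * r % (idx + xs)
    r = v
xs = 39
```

Transformed code:
idx = []
for k in xs:
    if r > v and v >= 33:
        idx.append(39 - 3)
xs = r
v *= xs - 17
for r in v:
    xs = 9 - xs
v -= 40 - r
for v in r:
    idx = 27 * r % (idx + xs)
    r = v
xs = 39

8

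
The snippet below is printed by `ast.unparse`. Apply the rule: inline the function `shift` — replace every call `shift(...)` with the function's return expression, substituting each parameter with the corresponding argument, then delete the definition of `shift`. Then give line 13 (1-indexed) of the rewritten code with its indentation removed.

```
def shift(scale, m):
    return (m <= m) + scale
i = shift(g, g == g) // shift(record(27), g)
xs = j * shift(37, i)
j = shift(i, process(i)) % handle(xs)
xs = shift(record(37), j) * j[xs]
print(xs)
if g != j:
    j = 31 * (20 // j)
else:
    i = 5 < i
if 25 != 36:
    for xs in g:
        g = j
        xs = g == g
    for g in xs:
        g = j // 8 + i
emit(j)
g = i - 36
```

Transformed code:
i = (((g == g) <= (g == g)) + g) // ((g <= g) + record(27))
xs = j * ((i <= i) + 37)
j = ((process(i) <= process(i)) + i) % handle(xs)
xs = ((j <= j) + record(37)) * j[xs]
print(xs)
if g != j:
    j = 31 * (20 // j)
else:
    i = 5 < i
if 25 != 36:
    for xs in g:
        g = j
        xs = g == g
    for g in xs:
        g = j // 8 + i
emit(j)
g = i - 36

xs = g == g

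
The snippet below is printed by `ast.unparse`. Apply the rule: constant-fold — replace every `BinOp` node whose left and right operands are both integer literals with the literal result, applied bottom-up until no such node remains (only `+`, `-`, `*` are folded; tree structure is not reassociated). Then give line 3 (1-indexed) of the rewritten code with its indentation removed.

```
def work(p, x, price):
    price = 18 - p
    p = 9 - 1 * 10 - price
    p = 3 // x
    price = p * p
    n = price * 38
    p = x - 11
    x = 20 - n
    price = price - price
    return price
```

p = -1 - price

Transformed code:
def work(p, x, price):
    price = 18 - p
    p = -1 - price
    p = 3 // x
    price = p * p
    n = price * 38
    p = x - 11
    x = 20 - n
    price = price - price
    return price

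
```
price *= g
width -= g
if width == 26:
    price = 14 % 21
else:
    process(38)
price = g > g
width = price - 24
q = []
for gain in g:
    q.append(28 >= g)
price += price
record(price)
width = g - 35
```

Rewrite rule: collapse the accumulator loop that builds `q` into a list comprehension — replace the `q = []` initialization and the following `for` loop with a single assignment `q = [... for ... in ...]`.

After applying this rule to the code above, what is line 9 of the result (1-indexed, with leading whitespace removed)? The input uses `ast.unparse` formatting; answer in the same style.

q = [28 >= g for gain in g]

Transformed code:
price *= g
width -= g
if width == 26:
    price = 14 % 21
else:
    process(38)
price = g > g
width = price - 24
q = [28 >= g for gain in g]
price += price
record(price)
width = g - 35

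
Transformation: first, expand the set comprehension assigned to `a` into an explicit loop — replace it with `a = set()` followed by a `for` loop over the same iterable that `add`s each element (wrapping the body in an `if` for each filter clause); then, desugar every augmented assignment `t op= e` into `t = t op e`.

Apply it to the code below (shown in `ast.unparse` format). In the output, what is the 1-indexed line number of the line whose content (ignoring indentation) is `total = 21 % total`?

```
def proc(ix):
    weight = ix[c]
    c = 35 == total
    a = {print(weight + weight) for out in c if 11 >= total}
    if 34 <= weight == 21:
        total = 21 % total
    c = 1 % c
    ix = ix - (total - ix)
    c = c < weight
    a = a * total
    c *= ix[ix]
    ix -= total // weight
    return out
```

Transformed code:
def proc(ix):
    weight = ix[c]
    c = 35 == total
    a = set()
    for out in c:
        if 11 >= total:
            a.add(print(weight + weight))
    if 34 <= weight == 21:
        total = 21 % total
    c = 1 % c
    ix = ix - (total - ix)
    c = c < weight
    a = a * total
    c = c * ix[ix]
    ix = ix - total // weight
    return out

9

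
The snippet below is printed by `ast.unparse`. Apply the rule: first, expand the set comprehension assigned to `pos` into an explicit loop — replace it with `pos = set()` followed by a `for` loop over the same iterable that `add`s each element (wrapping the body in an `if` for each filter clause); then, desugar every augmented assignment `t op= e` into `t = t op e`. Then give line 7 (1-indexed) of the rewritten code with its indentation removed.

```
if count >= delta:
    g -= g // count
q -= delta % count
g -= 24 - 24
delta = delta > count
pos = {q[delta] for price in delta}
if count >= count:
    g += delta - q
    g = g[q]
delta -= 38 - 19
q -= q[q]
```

for price in delta:

Transformed code:
if count >= delta:
    g = g - g // count
q = q - delta % count
g = g - (24 - 24)
delta = delta > count
pos = set()
for price in delta:
    pos.add(q[delta])
if count >= count:
    g = g + (delta - q)
    g = g[q]
delta = delta - (38 - 19)
q = q - q[q]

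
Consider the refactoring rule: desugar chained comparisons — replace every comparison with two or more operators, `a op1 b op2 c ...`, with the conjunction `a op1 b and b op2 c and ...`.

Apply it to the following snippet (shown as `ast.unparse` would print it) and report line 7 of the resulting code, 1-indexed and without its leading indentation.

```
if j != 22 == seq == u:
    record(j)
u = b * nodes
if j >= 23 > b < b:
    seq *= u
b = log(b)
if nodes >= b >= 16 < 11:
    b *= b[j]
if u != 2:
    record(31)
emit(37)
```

Transformed code:
if j != 22 and 22 == seq and (seq == u):
    record(j)
u = b * nodes
if j >= 23 and 23 > b and (b < b):
    seq *= u
b = log(b)
if nodes >= b and b >= 16 and (16 < 11):
    b *= b[j]
if u != 2:
    record(31)
emit(37)

if nodes >= b and b >= 16 and (16 < 11):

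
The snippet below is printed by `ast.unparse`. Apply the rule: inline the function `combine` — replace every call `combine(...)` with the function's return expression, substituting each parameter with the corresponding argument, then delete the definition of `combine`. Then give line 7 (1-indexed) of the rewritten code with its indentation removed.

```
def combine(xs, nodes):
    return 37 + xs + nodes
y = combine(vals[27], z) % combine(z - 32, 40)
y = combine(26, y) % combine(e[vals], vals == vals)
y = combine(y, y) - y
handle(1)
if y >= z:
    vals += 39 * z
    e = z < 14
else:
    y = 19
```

e = z < 14

Transformed code:
y = (37 + vals[27] + z) % (37 + (z - 32) + 40)
y = (37 + 26 + y) % (37 + e[vals] + (vals == vals))
y = 37 + y + y - y
handle(1)
if y >= z:
    vals += 39 * z
    e = z < 14
else:
    y = 19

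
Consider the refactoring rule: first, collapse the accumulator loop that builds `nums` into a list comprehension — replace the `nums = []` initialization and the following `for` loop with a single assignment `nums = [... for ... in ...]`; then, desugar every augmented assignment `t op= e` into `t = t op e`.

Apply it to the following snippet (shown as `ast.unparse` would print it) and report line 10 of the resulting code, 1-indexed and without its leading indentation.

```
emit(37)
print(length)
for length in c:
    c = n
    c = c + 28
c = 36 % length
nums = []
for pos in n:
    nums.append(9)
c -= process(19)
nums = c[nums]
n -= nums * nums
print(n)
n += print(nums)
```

Transformed code:
emit(37)
print(length)
for length in c:
    c = n
    c = c + 28
c = 36 % length
nums = [9 for pos in n]
c = c - process(19)
nums = c[nums]
n = n - nums * nums
print(n)
n = n + print(nums)

n = n - nums * nums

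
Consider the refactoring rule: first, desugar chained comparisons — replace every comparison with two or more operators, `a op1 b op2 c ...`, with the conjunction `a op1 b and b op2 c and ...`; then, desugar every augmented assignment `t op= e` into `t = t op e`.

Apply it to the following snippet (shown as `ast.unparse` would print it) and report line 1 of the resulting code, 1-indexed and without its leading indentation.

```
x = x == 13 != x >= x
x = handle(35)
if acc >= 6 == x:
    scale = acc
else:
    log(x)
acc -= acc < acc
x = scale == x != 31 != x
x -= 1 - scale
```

x = x == 13 and 13 != x and (x >= x)

Transformed code:
x = x == 13 and 13 != x and (x >= x)
x = handle(35)
if acc >= 6 and 6 == x:
    scale = acc
else:
    log(x)
acc = acc - (acc < acc)
x = scale == x and x != 31 and (31 != x)
x = x - (1 - scale)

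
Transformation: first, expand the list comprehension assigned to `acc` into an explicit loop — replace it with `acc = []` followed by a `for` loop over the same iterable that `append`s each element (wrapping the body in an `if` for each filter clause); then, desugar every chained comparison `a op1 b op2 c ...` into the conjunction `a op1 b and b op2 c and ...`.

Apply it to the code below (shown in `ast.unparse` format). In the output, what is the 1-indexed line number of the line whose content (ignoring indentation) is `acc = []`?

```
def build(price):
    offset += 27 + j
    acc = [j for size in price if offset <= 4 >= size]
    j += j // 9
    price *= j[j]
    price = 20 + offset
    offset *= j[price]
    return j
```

3

Transformed code:
def build(price):
    offset += 27 + j
    acc = []
    for size in price:
        if offset <= 4 and 4 >= size:
            acc.append(j)
    j += j // 9
    price *= j[j]
    price = 20 + offset
    offset *= j[price]
    return j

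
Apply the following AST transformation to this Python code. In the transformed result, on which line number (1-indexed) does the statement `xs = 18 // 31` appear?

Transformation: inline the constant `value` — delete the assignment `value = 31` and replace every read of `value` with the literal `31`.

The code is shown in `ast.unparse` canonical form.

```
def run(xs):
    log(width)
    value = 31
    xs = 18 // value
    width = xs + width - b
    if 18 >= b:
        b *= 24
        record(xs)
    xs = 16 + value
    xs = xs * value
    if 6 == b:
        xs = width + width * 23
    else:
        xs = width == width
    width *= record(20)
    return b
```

3

Transformed code:
def run(xs):
    log(width)
    xs = 18 // 31
    width = xs + width - b
    if 18 >= b:
        b *= 24
        record(xs)
    xs = 16 + 31
    xs = xs * 31
    if 6 == b:
        xs = width + width * 23
    else:
        xs = width == width
    width *= record(20)
    return b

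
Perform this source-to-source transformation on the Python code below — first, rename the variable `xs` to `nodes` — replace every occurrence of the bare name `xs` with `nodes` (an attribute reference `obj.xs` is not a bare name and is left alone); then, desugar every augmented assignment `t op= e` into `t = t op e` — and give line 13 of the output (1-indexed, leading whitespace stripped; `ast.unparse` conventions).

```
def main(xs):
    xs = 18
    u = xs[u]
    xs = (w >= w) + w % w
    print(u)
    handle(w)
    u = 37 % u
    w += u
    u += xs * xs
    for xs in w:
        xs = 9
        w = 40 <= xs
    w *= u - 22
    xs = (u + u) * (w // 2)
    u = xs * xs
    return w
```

Transformed code:
def main(nodes):
    nodes = 18
    u = nodes[u]
    nodes = (w >= w) + w % w
    print(u)
    handle(w)
    u = 37 % u
    w = w + u
    u = u + nodes * nodes
    for nodes in w:
        nodes = 9
        w = 40 <= nodes
    w = w * (u - 22)
    nodes = (u + u) * (w // 2)
    u = nodes * nodes
    return w

w = w * (u - 22)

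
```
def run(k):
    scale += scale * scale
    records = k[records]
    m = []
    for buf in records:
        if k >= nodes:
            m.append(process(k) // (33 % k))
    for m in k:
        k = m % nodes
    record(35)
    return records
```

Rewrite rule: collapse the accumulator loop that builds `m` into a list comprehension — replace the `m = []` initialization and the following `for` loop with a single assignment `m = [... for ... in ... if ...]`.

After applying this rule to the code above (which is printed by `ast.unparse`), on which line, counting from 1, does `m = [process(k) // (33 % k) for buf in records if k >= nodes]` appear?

Transformed code:
def run(k):
    scale += scale * scale
    records = k[records]
    m = [process(k) // (33 % k) for buf in records if k >= nodes]
    for m in k:
        k = m % nodes
    record(35)
    return records

4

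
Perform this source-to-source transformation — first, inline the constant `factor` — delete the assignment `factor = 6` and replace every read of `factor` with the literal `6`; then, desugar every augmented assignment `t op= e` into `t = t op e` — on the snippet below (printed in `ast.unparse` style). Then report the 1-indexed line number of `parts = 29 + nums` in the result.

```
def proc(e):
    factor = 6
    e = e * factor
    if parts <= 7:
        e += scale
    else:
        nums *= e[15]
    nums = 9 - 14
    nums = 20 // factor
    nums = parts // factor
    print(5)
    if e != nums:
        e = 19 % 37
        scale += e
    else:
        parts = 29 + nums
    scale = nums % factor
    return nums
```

Transformed code:
def proc(e):
    e = e * 6
    if parts <= 7:
        e = e + scale
    else:
        nums = nums * e[15]
    nums = 9 - 14
    nums = 20 // 6
    nums = parts // 6
    print(5)
    if e != nums:
        e = 19 % 37
        scale = scale + e
    else:
        parts = 29 + nums
    scale = nums % 6
    return nums

15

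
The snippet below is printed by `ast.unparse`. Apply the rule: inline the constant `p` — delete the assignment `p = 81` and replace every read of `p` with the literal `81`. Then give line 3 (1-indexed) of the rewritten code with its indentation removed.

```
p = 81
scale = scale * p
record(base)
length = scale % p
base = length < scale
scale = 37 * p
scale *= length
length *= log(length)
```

length = scale % 81

Transformed code:
scale = scale * 81
record(base)
length = scale % 81
base = length < scale
scale = 37 * 81
scale *= length
length *= log(length)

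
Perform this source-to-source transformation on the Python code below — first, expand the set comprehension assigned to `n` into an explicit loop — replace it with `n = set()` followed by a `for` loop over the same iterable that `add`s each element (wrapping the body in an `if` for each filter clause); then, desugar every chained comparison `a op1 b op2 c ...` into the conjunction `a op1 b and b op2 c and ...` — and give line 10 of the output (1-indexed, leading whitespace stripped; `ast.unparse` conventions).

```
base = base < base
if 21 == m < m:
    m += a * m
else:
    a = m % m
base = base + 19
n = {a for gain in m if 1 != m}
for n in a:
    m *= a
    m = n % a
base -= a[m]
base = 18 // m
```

n.add(a)

Transformed code:
base = base < base
if 21 == m and m < m:
    m += a * m
else:
    a = m % m
base = base + 19
n = set()
for gain in m:
    if 1 != m:
        n.add(a)
for n in a:
    m *= a
    m = n % a
base -= a[m]
base = 18 // m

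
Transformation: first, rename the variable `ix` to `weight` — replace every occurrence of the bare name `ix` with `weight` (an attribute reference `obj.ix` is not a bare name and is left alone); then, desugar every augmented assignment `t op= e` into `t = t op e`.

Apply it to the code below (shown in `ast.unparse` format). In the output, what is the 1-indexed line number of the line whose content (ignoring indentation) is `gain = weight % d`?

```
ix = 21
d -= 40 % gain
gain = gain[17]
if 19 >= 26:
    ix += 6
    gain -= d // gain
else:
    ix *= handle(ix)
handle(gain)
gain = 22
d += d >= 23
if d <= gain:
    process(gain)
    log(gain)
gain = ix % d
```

15

Transformed code:
weight = 21
d = d - 40 % gain
gain = gain[17]
if 19 >= 26:
    weight = weight + 6
    gain = gain - d // gain
else:
    weight = weight * handle(weight)
handle(gain)
gain = 22
d = d + (d >= 23)
if d <= gain:
    process(gain)
    log(gain)
gain = weight % d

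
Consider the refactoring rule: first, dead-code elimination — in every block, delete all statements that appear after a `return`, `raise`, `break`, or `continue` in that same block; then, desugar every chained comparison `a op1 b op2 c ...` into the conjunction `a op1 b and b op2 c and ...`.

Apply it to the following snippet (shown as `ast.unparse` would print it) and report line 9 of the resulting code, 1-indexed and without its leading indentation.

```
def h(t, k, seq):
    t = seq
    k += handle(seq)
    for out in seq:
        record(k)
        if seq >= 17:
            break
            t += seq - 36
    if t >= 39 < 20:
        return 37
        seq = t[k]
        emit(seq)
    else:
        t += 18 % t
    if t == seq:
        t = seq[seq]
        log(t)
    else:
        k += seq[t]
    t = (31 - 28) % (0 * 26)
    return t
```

Transformed code:
def h(t, k, seq):
    t = seq
    k += handle(seq)
    for out in seq:
        record(k)
        if seq >= 17:
            break
    if t >= 39 and 39 < 20:
        return 37
    else:
        t += 18 % t
    if t == seq:
        t = seq[seq]
        log(t)
    else:
        k += seq[t]
    t = (31 - 28) % (0 * 26)
    return t

return 37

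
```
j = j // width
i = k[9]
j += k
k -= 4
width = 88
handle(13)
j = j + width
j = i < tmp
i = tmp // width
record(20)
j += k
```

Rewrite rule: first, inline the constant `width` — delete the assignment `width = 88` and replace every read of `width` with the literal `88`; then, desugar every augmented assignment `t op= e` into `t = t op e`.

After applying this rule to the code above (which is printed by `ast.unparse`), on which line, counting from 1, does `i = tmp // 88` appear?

8

Transformed code:
j = j // 88
i = k[9]
j = j + k
k = k - 4
handle(13)
j = j + 88
j = i < tmp
i = tmp // 88
record(20)
j = j + k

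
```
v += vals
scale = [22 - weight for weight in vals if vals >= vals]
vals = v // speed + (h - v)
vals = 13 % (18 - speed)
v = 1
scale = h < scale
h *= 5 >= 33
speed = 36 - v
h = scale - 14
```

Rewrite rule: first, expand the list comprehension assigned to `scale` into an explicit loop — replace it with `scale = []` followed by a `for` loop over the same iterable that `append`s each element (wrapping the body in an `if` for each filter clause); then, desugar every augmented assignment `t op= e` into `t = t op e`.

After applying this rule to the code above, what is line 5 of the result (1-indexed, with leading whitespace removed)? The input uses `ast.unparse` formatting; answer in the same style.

Transformed code:
v = v + vals
scale = []
for weight in vals:
    if vals >= vals:
        scale.append(22 - weight)
vals = v // speed + (h - v)
vals = 13 % (18 - speed)
v = 1
scale = h < scale
h = h * (5 >= 33)
speed = 36 - v
h = scale - 14

scale.append(22 - weight)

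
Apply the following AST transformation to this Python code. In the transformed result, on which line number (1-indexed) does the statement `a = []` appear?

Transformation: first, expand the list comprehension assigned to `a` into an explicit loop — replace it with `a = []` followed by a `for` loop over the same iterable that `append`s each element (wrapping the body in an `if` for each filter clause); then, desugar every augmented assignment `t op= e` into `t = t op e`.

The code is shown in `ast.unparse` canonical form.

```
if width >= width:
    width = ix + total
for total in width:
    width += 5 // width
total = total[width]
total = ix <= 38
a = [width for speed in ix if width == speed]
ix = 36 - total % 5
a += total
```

7

Transformed code:
if width >= width:
    width = ix + total
for total in width:
    width = width + 5 // width
total = total[width]
total = ix <= 38
a = []
for speed in ix:
    if width == speed:
        a.append(width)
ix = 36 - total % 5
a = a + total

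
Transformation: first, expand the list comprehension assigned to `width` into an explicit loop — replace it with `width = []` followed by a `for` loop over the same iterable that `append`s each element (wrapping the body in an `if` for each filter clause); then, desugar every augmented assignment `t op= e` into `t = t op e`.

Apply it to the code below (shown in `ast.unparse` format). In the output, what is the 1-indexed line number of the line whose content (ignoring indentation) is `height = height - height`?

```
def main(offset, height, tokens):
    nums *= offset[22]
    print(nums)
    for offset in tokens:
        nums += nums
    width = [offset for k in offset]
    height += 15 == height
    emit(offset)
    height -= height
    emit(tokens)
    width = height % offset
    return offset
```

Transformed code:
def main(offset, height, tokens):
    nums = nums * offset[22]
    print(nums)
    for offset in tokens:
        nums = nums + nums
    width = []
    for k in offset:
        width.append(offset)
    height = height + (15 == height)
    emit(offset)
    height = height - height
    emit(tokens)
    width = height % offset
    return offset

11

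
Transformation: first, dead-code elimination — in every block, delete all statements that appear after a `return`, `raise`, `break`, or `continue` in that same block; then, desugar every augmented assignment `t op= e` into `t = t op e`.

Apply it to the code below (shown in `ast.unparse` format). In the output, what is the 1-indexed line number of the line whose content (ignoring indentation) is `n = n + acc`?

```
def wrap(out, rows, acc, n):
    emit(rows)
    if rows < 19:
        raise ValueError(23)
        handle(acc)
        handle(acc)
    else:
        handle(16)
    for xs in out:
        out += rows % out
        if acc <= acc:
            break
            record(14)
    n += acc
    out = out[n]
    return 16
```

11

Transformed code:
def wrap(out, rows, acc, n):
    emit(rows)
    if rows < 19:
        raise ValueError(23)
    else:
        handle(16)
    for xs in out:
        out = out + rows % out
        if acc <= acc:
            break
    n = n + acc
    out = out[n]
    return 16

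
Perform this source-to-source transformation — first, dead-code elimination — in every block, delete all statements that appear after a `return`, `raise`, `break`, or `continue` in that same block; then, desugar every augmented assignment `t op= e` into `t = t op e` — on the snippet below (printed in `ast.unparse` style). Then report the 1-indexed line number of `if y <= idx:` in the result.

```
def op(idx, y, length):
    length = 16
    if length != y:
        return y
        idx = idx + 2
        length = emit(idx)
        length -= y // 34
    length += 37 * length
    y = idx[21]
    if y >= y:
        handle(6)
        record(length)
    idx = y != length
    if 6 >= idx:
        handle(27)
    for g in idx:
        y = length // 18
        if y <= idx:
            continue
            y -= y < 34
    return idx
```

15

Transformed code:
def op(idx, y, length):
    length = 16
    if length != y:
        return y
    length = length + 37 * length
    y = idx[21]
    if y >= y:
        handle(6)
        record(length)
    idx = y != length
    if 6 >= idx:
        handle(27)
    for g in idx:
        y = length // 18
        if y <= idx:
            continue
    return idx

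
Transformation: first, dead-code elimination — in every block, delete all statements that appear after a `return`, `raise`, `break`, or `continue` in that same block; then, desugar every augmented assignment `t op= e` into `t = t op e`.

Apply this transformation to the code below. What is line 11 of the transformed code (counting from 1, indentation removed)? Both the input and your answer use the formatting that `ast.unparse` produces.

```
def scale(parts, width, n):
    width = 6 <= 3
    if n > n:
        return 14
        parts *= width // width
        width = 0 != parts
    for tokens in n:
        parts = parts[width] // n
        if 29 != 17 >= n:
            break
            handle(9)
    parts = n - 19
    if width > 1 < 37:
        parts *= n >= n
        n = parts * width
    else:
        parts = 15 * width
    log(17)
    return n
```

Transformed code:
def scale(parts, width, n):
    width = 6 <= 3
    if n > n:
        return 14
    for tokens in n:
        parts = parts[width] // n
        if 29 != 17 >= n:
            break
    parts = n - 19
    if width > 1 < 37:
        parts = parts * (n >= n)
        n = parts * width
    else:
        parts = 15 * width
    log(17)
    return n

parts = parts * (n >= n)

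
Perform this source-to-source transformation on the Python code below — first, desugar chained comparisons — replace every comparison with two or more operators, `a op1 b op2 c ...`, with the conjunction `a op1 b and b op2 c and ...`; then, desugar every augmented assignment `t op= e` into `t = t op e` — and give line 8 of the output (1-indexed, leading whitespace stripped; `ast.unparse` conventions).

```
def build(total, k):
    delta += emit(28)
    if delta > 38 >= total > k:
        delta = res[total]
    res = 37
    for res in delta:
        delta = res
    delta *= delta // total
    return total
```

Transformed code:
def build(total, k):
    delta = delta + emit(28)
    if delta > 38 and 38 >= total and (total > k):
        delta = res[total]
    res = 37
    for res in delta:
        delta = res
    delta = delta * (delta // total)
    return total

delta = delta * (delta // total)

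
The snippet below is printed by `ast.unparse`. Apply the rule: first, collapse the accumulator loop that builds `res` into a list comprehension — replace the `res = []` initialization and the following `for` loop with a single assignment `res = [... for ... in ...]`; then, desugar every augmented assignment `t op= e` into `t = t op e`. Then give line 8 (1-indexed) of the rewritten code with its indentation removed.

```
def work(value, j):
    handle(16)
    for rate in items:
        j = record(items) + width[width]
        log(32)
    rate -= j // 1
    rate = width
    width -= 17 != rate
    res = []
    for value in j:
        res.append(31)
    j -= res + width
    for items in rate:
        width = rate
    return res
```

width = width - (17 != rate)

Transformed code:
def work(value, j):
    handle(16)
    for rate in items:
        j = record(items) + width[width]
        log(32)
    rate = rate - j // 1
    rate = width
    width = width - (17 != rate)
    res = [31 for value in j]
    j = j - (res + width)
    for items in rate:
        width = rate
    return res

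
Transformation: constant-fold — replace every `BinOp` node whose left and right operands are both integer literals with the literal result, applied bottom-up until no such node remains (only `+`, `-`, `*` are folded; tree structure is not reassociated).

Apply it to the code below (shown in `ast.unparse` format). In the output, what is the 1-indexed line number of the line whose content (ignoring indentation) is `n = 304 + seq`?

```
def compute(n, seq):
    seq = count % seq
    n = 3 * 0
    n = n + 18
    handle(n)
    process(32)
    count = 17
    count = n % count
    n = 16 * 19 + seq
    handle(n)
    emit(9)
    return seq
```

Transformed code:
def compute(n, seq):
    seq = count % seq
    n = 0
    n = n + 18
    handle(n)
    process(32)
    count = 17
    count = n % count
    n = 304 + seq
    handle(n)
    emit(9)
    return seq

9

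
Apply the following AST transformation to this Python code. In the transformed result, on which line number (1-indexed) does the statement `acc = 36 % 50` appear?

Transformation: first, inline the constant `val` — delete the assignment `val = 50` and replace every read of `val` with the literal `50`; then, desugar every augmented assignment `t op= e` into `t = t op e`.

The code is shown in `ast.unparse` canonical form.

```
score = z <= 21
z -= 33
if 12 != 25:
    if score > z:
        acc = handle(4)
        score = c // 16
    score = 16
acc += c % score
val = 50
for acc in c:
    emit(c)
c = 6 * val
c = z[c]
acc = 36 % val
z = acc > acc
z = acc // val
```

Transformed code:
score = z <= 21
z = z - 33
if 12 != 25:
    if score > z:
        acc = handle(4)
        score = c // 16
    score = 16
acc = acc + c % score
for acc in c:
    emit(c)
c = 6 * 50
c = z[c]
acc = 36 % 50
z = acc > acc
z = acc // 50

13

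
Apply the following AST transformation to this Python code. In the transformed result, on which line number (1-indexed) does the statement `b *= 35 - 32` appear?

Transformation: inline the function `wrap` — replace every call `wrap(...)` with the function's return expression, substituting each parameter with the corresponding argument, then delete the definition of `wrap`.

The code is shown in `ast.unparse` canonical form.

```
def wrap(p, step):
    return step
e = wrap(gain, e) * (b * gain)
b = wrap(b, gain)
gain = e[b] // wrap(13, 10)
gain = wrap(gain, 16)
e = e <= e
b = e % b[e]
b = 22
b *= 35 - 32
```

Transformed code:
e = e * (b * gain)
b = gain
gain = e[b] // 10
gain = 16
e = e <= e
b = e % b[e]
b = 22
b *= 35 - 32

8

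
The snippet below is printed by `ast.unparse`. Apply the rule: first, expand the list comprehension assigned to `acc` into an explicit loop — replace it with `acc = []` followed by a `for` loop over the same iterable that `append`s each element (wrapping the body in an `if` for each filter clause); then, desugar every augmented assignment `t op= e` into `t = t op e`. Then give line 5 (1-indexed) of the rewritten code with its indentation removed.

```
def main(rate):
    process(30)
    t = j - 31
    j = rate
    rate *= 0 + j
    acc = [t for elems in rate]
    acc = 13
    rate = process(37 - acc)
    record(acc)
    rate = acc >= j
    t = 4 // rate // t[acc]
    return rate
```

rate = rate * (0 + j)

Transformed code:
def main(rate):
    process(30)
    t = j - 31
    j = rate
    rate = rate * (0 + j)
    acc = []
    for elems in rate:
        acc.append(t)
    acc = 13
    rate = process(37 - acc)
    record(acc)
    rate = acc >= j
    t = 4 // rate // t[acc]
    return rate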